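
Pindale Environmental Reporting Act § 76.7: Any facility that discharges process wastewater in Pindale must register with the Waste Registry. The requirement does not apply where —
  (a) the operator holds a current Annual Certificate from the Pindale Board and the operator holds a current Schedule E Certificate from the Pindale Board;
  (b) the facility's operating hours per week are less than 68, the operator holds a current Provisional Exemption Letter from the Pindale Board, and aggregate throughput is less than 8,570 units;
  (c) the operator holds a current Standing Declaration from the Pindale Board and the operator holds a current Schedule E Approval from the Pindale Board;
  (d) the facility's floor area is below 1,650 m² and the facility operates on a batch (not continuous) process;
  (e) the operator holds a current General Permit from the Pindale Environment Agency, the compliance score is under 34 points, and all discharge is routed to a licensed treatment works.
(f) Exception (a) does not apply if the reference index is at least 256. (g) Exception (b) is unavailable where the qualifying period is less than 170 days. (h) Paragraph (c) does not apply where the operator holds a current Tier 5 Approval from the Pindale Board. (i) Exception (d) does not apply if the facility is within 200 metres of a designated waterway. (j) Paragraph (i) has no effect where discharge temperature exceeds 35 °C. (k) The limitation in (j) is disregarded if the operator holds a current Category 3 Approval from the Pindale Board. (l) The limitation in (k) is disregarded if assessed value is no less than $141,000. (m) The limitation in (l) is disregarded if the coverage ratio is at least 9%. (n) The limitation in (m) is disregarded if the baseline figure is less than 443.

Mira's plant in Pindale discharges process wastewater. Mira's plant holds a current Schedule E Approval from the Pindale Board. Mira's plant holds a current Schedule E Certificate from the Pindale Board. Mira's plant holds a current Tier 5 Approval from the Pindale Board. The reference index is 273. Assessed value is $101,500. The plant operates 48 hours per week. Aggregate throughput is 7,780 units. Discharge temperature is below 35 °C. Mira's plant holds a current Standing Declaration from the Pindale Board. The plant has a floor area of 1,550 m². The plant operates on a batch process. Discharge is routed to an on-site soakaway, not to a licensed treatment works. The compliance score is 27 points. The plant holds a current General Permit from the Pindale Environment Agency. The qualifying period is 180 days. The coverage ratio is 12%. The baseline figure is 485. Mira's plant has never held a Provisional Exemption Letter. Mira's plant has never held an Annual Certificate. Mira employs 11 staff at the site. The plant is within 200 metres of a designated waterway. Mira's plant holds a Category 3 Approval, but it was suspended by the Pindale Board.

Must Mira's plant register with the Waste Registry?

Yes — Mira's plant must register with the Waste Registry.

Exception (a) requires that the operator holds a current Annual Certificate from the Pindale Board; but the Annual Certificate is not current, so (a) is unavailable.
Exception (b) requires that the operator holds a current Provisional Exemption Letter from the Pindale Board; but no current Provisional Exemption Letter is held, so (b) is unavailable.
Exception (c) is satisfied on its face — a current Standing Declaration is held; a current Schedule E Approval is held. But applying paragraph (h): (h) operates against (c): a current Tier 5 Approval is held. Exception (c) does not apply.
Exception (d): the facility's floor area is 1,550 m², below the 1,650 m² limit; the facility operates on a batch process — every condition holds. Turning to paragraphs (i)–(n): (i) operates against (d): the plant is within 200 m of a designated waterway. (j) is not triggered (discharge temperature is below 35 °C), so (i) stands. Exception (d) does not apply.
Exception (e) requires that all discharge is routed to a licensed treatment works; but discharge is not routed to a licensed treatment works, so (e) is unavailable.
No exception applies. The general rule governs.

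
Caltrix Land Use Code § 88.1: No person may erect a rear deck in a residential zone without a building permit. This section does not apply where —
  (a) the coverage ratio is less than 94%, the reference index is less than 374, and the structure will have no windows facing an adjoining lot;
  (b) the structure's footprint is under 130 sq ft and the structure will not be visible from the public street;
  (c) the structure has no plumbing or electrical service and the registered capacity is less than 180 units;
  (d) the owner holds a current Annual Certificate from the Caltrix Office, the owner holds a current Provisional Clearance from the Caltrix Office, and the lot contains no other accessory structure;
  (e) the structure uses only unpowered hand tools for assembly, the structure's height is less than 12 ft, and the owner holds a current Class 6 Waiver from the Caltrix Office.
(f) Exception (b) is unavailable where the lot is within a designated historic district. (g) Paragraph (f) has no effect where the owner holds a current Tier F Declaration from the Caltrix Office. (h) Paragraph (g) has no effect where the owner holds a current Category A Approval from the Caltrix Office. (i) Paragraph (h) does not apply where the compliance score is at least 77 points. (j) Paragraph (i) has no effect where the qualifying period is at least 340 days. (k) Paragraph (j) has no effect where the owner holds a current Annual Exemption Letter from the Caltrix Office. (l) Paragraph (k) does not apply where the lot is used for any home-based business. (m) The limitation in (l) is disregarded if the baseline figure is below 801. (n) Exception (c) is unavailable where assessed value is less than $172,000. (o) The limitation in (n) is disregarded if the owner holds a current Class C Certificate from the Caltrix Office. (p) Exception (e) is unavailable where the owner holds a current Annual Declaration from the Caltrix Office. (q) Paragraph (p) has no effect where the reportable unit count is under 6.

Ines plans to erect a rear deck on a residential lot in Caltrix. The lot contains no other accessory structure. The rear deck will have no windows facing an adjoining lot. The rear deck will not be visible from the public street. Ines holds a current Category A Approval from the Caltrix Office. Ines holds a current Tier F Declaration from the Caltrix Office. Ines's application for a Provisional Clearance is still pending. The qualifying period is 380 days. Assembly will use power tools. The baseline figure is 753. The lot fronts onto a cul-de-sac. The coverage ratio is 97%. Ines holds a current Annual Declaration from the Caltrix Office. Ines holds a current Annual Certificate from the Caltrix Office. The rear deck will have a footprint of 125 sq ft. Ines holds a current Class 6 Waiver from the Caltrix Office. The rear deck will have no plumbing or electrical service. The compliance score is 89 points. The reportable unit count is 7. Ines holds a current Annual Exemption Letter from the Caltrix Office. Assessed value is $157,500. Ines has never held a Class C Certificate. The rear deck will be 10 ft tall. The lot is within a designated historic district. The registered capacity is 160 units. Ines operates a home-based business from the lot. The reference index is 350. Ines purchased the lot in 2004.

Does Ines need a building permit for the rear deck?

Exception (a) fails — the coverage ratio is 97%, not less than 94%.
Exception (b) is satisfied on its face — the structure's footprint is 125 sq ft, under the 130 sq ft limit; the structure will not be visible from the street. As to paragraphs (f)–(m): (f) would limit (b) — the lot is in a historic district — but (g) sets (f) aside: (g) operates against (f): a current Tier F Declaration is held. (h) would limit (g) — a current Category A Approval is held — but (i) sets (h) aside: (i) applies — the compliance score is 89 points, meeting the 77 points threshold. (j) is engaged (the qualifying period is 380 days, meeting the 340 days threshold), but yields to (k): (k) applies — a current Annual Exemption Letter is held. (l) would limit (k) — a home-based business operates on the lot — but (m) sets (l) aside: (m) operates against (l): the baseline figure is 753, below the 801 limit. (b) remains available.
Exception (c)'s conditions are all satisfied: there is no plumbing or electrical service; the registered capacity is 160 units, less than the 180 units limit. But applying paragraphs (n)–(o): (n) is triggered — assessed value is $157,500, less than the $172,000 limit. (o), which would lift (n), is not triggered — there is no Class C Certificate in force. (c) is therefore removed.
Exception (d) does not apply: the Provisional Clearance is not current.
Exception (e) fails — assembly uses power tools.

No — exception (b) applies; Ines does not need a building permit.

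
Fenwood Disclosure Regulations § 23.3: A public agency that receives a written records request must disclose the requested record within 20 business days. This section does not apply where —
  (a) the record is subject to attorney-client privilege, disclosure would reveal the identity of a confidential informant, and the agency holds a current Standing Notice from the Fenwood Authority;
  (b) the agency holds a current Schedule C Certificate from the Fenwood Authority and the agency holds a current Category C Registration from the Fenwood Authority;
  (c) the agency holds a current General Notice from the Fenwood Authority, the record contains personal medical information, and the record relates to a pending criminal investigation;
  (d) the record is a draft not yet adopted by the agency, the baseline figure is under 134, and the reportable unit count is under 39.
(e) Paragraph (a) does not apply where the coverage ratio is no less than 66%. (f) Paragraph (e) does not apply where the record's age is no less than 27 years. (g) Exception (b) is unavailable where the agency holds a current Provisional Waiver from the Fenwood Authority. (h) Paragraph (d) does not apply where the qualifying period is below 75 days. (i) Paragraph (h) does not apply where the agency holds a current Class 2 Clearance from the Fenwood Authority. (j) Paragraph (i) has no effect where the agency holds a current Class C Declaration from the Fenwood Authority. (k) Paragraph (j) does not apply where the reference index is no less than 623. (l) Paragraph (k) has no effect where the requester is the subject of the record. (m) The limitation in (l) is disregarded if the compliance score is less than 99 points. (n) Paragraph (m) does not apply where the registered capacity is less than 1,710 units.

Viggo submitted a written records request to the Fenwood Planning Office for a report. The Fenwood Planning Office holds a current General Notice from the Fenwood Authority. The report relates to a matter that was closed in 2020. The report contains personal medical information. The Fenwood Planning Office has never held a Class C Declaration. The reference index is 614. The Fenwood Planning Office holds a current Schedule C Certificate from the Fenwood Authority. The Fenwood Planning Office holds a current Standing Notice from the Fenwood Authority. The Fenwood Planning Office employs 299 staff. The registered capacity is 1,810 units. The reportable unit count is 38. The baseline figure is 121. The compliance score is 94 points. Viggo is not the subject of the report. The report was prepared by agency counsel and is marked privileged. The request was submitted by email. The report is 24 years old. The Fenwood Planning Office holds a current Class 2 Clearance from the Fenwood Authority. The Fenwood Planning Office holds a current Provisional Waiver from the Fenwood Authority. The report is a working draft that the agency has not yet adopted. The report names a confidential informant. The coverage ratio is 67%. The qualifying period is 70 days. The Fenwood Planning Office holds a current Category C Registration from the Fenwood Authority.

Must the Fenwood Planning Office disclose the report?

No — exception (d) applies; the Fenwood Planning Office is not required to disclose the report.

All of (a)'s requirements are met (the report is privileged; the report names a confidential informant; a current Standing Notice is held). But applying paragraphs (e)–(f): (e) operates against (a): the coverage ratio is 67%, meeting the 66% threshold. (f), which would lift (e), is not engaged — the record's age is 24 years, short of 27 years. Exception (a) does not apply.
Exception (b): a current Schedule C Certificate is held; a current Category C Registration is held — every condition holds. But: (g) is engaged — a current Provisional Waiver is held. (b) is therefore removed.
Exception (c) requires that the record relates to a pending criminal investigation; but the report relates to a closed matter, so (c) is unavailable.
Exception (d) is satisfied on its face — the report is an unadopted draft; the baseline figure is 121, under the 134 limit; the reportable unit count is 38, under the 39 limit. Considering the limiting provisions: (h) is engaged (the qualifying period is 70 days, below the 75 days limit), but is displaced by (i): (i) operates — a current Class 2 Clearance is held. (j), which would lift (i), does not operate here — there is no Class C Declaration in force. So (d) applies.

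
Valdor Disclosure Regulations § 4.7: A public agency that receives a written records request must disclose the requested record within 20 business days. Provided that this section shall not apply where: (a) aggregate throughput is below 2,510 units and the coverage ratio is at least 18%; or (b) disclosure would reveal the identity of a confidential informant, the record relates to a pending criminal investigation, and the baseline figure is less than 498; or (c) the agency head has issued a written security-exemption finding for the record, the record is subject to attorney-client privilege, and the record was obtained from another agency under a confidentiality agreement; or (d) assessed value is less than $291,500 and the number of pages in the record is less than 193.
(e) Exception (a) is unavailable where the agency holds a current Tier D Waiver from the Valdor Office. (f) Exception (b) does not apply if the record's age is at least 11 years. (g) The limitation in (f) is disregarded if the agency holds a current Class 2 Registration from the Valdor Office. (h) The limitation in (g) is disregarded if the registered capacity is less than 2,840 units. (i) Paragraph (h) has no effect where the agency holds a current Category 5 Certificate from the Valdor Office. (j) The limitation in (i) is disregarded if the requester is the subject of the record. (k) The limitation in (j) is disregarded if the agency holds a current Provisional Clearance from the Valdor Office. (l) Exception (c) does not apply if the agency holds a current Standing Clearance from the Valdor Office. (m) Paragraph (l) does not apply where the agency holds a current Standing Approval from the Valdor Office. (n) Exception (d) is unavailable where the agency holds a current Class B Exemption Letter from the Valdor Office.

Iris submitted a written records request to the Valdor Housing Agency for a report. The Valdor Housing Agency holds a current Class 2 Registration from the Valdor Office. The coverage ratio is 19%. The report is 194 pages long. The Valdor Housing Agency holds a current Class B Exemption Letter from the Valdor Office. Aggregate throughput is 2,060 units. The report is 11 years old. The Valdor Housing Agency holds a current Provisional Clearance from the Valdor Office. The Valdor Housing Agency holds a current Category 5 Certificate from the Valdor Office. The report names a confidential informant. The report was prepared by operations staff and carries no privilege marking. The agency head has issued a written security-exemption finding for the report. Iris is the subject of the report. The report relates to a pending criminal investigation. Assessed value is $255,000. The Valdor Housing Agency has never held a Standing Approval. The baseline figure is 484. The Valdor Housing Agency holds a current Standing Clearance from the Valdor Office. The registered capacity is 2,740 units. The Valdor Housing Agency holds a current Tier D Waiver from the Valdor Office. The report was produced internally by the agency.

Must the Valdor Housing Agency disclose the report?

No — exception (b) applies; the Valdor Housing Agency is not required to disclose the report.

Exception (a): aggregate throughput is 2,060 units, below the 2,510 units limit; the coverage ratio is 19%, meeting the 18% threshold — every condition holds. But: (e) is engaged — a current Tier D Waiver is held. Exception (a) does not apply.
Exception (b) is satisfied on its face — the report names a confidential informant; the report relates to a pending investigation; the baseline figure is 484, less than the 498 limit. Under paragraphs (f)–(k): (f) applies (the record's age is 11 years, meeting the 11 years threshold), but yields to (g): (g) applies — a current Class 2 Registration is held. (h) applies (the registered capacity is 2,740 units, less than the 2,840 units limit), but is itself disapplied by (i): (i) operates — a current Category 5 Certificate is held. (j) would limit (i) — Iris is the subject of the report — but (k) sets (j) aside: (k) operates against (j): a current Provisional Clearance is held. (b) remains available.
Exception (c) does not apply: the report carries no privilege marking.
Exception (d) fails — the number of pages in the record is 194, not less than 193.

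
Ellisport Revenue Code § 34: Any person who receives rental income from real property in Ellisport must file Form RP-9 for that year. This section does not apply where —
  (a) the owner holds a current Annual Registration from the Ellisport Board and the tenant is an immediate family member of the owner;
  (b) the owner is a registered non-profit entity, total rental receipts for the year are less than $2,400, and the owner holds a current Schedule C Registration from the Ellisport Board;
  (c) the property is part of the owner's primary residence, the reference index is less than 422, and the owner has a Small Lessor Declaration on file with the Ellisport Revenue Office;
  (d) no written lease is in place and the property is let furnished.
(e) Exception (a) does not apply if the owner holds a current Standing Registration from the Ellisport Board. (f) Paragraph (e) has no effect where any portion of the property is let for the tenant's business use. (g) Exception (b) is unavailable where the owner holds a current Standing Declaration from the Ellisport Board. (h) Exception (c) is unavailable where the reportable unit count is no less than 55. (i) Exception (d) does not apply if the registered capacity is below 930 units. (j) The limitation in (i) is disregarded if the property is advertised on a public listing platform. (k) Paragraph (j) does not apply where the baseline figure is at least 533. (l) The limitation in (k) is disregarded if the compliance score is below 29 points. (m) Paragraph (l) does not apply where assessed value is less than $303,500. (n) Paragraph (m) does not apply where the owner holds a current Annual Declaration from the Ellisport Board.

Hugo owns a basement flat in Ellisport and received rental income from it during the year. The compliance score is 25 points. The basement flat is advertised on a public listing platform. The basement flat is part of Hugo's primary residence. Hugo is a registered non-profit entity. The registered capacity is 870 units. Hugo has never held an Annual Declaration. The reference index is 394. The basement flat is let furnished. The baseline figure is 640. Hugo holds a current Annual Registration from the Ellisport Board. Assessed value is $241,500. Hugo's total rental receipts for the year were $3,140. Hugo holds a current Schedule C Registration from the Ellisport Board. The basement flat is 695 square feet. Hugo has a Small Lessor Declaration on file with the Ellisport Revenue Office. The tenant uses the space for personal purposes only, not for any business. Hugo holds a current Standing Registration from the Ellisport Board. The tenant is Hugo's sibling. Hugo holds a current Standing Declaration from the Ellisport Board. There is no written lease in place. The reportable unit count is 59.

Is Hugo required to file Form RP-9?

Exception (a): a current Annual Registration is held; the tenant is an immediate family member — every condition holds. But applying paragraphs (e)–(f): (e) operates against (a): a current Standing Registration is held. (f), which would lift (e), is not triggered — the space is used for personal purposes only. Exception (a) does not apply.
Exception (b) fails — total rental receipts for the year are $3,140, not less than $2,400.
All of (c)'s requirements are met (the basement flat is part of the primary residence; the reference index is 394, less than the 422 limit; a Small Lessor Declaration is on file). Turning to paragraph (h): (h) operates against (c): the reportable unit count is 59, meeting the 55 threshold. (c) is therefore removed.
Exception (d)'s conditions are all satisfied: there is no written lease; the property is let furnished. But applying paragraphs (i)–(n): (i) applies — the registered capacity is 870 units, below the 930 units limit. (j) operates (the property is publicly advertised), but is itself disapplied by (k): (k) applies — the baseline figure is 640, meeting the 533 threshold. (l) would limit (k) — the compliance score is 25 points, below the 29 points limit — but (m) sets (l) aside: (m) operates — assessed value is $241,500, less than the $303,500 limit. (n), which would lift (m), does not operate here — no current Annual Declaration is held. So (d) is unavailable.
Every exception is unavailable, so the rule governs.

Yes — Hugo must file Form RP-9.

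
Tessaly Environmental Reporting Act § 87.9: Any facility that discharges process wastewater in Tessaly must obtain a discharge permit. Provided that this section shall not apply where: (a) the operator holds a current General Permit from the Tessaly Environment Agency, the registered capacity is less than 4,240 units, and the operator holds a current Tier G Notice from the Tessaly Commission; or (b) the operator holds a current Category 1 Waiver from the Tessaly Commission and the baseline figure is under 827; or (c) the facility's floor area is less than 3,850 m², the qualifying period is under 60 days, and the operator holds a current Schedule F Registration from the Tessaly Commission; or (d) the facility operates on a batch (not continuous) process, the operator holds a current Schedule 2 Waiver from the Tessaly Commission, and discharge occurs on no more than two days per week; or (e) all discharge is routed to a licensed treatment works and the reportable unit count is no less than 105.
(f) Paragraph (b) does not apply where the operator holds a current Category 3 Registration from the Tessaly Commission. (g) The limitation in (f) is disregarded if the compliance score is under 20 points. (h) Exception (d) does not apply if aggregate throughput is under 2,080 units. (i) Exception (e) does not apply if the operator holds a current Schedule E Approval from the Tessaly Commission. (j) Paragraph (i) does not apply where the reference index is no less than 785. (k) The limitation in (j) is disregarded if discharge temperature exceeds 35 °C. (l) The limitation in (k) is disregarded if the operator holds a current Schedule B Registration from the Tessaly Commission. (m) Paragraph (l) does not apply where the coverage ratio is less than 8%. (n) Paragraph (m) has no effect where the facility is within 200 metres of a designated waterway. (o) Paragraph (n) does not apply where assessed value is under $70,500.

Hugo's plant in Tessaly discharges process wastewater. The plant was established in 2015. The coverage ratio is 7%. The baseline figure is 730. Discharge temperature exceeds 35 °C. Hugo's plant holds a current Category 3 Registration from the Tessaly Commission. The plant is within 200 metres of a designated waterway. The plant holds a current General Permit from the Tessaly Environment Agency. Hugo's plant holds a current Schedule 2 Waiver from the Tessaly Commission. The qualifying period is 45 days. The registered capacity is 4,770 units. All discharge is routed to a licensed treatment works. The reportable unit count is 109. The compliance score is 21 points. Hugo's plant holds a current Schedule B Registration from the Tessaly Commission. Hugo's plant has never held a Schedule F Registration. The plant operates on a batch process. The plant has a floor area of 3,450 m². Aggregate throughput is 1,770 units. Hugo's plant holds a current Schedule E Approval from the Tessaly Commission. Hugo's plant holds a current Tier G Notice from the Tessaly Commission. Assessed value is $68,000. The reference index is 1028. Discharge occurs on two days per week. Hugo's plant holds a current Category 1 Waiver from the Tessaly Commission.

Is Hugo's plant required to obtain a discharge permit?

Exception (a) requires that the registered capacity is less than 4,240 units; but the registered capacity is 4,770 units, not less than 4,240 units, so (a) is unavailable.
Exception (b)'s conditions are all satisfied: a current Category 1 Waiver is held; the baseline figure is 730, under the 827 limit. Turning to paragraphs (f)–(g): (f) operates — a current Category 3 Registration is held. (g), which would lift (f), is inapplicable — the compliance score is 21 points, not under 20 points. So (b) is unavailable.
Exception (c) does not apply: no current Schedule F Registration is held.
All of (d)'s requirements are met (the facility operates on a batch process; a current Schedule 2 Waiver is held; discharge occurs on no more than two days per week). However, paragraph (h) must be considered: (h) operates against (d): aggregate throughput is 1,770 units, under the 2,080 units limit. Exception (d) does not apply.
All of (e)'s requirements are met (discharge is routed to a licensed treatment works; the reportable unit count is 109, meeting the 105 threshold). However, paragraphs (i)–(o) must be considered: (i) operates against (e): a current Schedule E Approval is held. (j) would limit (i) — the reference index is 1,028, meeting the 785 threshold — but (k) sets (j) aside: (k) is triggered — discharge temperature exceeds 35 °C. (l) would limit (k) — a current Schedule B Registration is held — but (m) sets (l) aside: (m) operates against (l): the coverage ratio is 7%, less than the 8% limit. (n) would limit (m) — the plant is within 200 m of a designated waterway — but (o) sets (n) aside: (o) operates against (n): assessed value is $68,000, under the $70,500 limit. Exception (e) does not apply.
Every exception is unavailable, so the rule governs.

Yes — Hugo's plant must obtain a discharge permit.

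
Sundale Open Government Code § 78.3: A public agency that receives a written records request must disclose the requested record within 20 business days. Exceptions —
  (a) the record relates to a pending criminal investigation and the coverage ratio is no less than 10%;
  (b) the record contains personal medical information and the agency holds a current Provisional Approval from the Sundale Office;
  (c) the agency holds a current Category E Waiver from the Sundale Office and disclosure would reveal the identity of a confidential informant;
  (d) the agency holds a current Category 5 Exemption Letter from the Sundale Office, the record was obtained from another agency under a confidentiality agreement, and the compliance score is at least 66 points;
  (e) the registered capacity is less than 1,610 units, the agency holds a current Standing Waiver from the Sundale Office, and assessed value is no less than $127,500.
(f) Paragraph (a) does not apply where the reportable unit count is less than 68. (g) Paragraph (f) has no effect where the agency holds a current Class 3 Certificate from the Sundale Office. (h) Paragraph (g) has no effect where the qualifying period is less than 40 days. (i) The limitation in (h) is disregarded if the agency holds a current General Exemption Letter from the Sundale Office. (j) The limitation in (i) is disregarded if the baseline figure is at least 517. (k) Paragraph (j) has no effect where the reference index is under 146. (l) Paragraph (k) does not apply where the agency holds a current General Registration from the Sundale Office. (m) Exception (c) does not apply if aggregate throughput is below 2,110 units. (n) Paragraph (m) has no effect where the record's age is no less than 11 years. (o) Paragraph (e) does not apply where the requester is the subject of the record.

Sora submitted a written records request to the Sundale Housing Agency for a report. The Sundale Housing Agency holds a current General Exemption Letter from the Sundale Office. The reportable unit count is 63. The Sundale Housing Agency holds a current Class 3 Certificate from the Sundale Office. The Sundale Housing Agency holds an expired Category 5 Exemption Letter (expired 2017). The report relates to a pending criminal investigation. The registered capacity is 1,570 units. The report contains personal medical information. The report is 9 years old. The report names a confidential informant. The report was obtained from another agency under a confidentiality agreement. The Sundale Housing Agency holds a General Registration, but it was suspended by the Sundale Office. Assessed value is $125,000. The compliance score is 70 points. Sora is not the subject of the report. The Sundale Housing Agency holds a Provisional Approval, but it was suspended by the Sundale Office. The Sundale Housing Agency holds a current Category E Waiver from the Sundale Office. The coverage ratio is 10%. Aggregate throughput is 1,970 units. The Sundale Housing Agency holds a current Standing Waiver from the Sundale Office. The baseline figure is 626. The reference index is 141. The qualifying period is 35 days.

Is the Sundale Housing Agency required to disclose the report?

All of (a)'s requirements are met (the report relates to a pending investigation; the coverage ratio is 10%, meeting the 10% threshold). Considering the limiting provisions: (f) operates (the reportable unit count is 63, less than the 68 limit), but is set aside by (g): (g) operates against (f): a current Class 3 Certificate is held. (h) would limit (g) — the qualifying period is 35 days, less than the 40 days limit — but (i) sets (h) aside: (i) operates against (h): a current General Exemption Letter is held. (j) is engaged (the baseline figure is 626, meeting the 517 threshold), but is displaced by (k): (k) operates against (j): the reference index is 141, under the 146 limit. (l) is not triggered (there is no General Registration in force), so (k) stands. (a) remains available.
Exception (b) fails — the Provisional Approval is not current.
Exception (c) is satisfied on its face — a current Category E Waiver is held; the report names a confidential informant. But applying paragraphs (m)–(n): (m) operates against (c): aggregate throughput is 1,970 units, below the 2,110 units limit. (n), which would lift (m), is not triggered — the record's age is 9 years, short of 11 years. (c) is therefore removed.
Exception (d) fails — no current Category 5 Exemption Letter is held.
Exception (e) fails — assessed value is $125,000, short of $127,500.

No — exception (a) applies; the Sundale Housing Agency is not required to disclose the report.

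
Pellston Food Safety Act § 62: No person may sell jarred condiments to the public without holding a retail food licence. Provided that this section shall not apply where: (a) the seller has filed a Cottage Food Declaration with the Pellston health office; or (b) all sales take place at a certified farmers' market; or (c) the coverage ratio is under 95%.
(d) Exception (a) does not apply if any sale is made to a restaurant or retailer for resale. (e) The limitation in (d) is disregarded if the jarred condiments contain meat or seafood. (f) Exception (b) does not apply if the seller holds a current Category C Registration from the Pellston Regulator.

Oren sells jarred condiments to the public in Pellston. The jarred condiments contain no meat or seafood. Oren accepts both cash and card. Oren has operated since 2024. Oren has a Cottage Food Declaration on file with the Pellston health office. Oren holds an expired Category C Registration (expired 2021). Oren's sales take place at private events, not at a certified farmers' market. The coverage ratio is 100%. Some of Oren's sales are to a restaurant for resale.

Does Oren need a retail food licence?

Exception (a) is satisfied on its face — a Cottage Food Declaration is on file. However, paragraphs (d)–(e) must be considered: (d) operates — some sales are to a restaurant for resale. (e) is inapplicable (the jarred condiments contain no meat or seafood), so (d) stands. (a) is therefore removed.
Exception (b) requires that all sales take place at a certified farmers' market; but sales are at private events, not a certified farmers' market, so (b) is unavailable.
Exception (c) does not apply: the coverage ratio is 100%, not under 95%.
None of the exceptions is available; § 62 applies in full.

Yes — Oren must hold a retail food licence.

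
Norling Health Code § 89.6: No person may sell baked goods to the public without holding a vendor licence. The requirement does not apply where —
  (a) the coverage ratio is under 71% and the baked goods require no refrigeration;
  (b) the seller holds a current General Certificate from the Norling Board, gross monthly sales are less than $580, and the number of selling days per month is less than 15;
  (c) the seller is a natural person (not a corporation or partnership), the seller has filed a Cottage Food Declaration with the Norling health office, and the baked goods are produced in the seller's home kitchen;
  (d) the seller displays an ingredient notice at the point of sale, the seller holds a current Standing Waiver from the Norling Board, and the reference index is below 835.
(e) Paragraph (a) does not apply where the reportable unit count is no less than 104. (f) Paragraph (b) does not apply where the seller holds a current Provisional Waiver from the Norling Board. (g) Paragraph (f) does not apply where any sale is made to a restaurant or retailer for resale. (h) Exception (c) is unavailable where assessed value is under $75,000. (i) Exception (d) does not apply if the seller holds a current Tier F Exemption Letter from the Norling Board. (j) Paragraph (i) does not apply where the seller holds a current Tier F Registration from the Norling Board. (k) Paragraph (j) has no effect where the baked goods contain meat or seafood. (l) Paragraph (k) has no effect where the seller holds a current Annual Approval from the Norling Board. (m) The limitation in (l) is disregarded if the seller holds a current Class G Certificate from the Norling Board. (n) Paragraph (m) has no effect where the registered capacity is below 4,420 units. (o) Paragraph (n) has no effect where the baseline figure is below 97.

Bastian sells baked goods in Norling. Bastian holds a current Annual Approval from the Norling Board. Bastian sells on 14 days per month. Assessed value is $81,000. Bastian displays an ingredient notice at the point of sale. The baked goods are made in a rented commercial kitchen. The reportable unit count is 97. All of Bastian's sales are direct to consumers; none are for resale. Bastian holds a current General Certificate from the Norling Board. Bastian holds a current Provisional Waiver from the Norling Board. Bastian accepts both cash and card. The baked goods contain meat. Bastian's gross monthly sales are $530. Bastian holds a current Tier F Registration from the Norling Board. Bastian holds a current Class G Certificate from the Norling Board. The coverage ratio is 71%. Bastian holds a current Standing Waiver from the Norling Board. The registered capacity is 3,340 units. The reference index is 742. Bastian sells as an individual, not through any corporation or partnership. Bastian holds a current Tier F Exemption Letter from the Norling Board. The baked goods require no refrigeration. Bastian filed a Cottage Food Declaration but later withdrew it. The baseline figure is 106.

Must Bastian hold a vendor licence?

No — exception (d) applies; Bastian is not required to hold a vendor licence.

Exception (a) fails — the coverage ratio is 71%, not under 71%.
Exception (b) is satisfied on its face — a current General Certificate is held; gross monthly sales are $530, less than the $580 limit; the number of selling days per month is 14, less than the 15 limit. Turning to paragraphs (f)–(g): (f) applies — a current Provisional Waiver is held. (g), which would lift (f), is not engaged — no sales are for resale. So (b) is unavailable.
Exception (c) fails — the Cottage Food Declaration was withdrawn.
Exception (d) is satisfied on its face — an ingredient notice is displayed; a current Standing Waiver is held; the reference index is 742, below the 835 limit. As to paragraphs (i)–(o): (i) applies (a current Tier F Exemption Letter is held), but is displaced by (j): (j) is triggered — a current Tier F Registration is held. (k) applies (the baked goods contain meat), but yields to (l): (l) applies — a current Annual Approval is held. (m) would limit (l) — a current Class G Certificate is held — but (n) sets (m) aside: (n) is triggered — the registered capacity is 3,340 units, below the 4,420 units limit. (o) does not operate here (the baseline figure is 106, not below 97), so (n) stands. (d) remains available.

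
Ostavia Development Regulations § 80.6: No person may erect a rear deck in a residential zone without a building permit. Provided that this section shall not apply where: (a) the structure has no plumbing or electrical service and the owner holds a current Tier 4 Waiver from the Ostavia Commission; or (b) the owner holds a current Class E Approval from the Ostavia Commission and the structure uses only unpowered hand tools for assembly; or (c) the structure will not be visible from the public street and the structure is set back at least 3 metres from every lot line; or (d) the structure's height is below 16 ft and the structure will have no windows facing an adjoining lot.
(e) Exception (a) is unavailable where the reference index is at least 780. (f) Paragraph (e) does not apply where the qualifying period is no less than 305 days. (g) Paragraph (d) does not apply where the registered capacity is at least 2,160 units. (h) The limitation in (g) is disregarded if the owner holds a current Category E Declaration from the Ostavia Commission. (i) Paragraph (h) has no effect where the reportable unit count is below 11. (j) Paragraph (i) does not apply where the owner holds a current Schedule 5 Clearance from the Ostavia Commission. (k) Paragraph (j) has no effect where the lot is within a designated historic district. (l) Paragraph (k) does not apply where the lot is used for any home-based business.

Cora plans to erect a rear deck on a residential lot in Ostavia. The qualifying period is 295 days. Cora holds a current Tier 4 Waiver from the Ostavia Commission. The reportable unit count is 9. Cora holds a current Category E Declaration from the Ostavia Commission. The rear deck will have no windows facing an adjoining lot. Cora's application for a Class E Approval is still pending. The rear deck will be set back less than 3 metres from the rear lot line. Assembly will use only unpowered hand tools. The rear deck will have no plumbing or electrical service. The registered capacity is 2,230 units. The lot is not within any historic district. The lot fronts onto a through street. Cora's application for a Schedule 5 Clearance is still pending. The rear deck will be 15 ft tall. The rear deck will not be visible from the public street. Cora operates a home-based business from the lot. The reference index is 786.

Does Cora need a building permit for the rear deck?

Yes — Cora must obtain a building permit.

All of (a)'s requirements are met (there is no plumbing or electrical service; a current Tier 4 Waiver is held). But applying paragraphs (e)–(f): (e) operates — the reference index is 786, meeting the 780 threshold. (f), which would lift (e), is not triggered — the qualifying period is 295 days, short of 305 days. (a) is therefore removed.
Exception (b) requires that the owner holds a current Class E Approval from the Ostavia Commission; but there is no Class E Approval in force, so (b) is unavailable.
Exception (c) does not apply: the rear setback is under 3 m.
Exception (d): the structure's height is 15 ft, below the 16 ft limit; no windows face an adjoining lot — every condition holds. But: (g) operates against (d): the registered capacity is 2,230 units, meeting the 2,160 units threshold. (h) operates (a current Category E Declaration is held), but is set aside by (i): (i) operates against (h): the reportable unit count is 9, below the 11 limit. (j), which would lift (i), is inapplicable — the Schedule 5 Clearance is not current. So (d) is unavailable.
No exception applies. The general rule governs.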